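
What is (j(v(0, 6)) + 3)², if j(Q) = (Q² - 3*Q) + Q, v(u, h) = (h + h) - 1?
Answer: 10404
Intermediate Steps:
v(u, h) = -1 + 2*h (v(u, h) = 2*h - 1 = -1 + 2*h)
j(Q) = Q² - 2*Q
(j(v(0, 6)) + 3)² = ((-1 + 2*6)*(-2 + (-1 + 2*6)) + 3)² = ((-1 + 12)*(-2 + (-1 + 12)) + 3)² = (11*(-2 + 11) + 3)² = (11*9 + 3)² = (99 + 3)² = 102² = 10404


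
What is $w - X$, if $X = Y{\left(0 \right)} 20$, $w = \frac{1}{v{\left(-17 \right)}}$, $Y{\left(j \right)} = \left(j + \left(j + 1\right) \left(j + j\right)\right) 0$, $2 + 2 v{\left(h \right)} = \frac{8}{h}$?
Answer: $- \frac{17}{21} \approx -0.80952$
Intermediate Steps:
$v{\left(h \right)} = -1 + \frac{4}{h}$ ($v{\left(h \right)} = -1 + \frac{8 \frac{1}{h}}{2} = -1 + \frac{4}{h}$)
$Y{\left(j \right)} = 0$ ($Y{\left(j \right)} = \left(j + \left(1 + j\right) 2 j\right) 0 = \left(j + 2 j \left(1 + j\right)\right) 0 = 0$)
$w = - \frac{17}{21}$ ($w = \frac{1}{\frac{1}{-17} \left(4 - -17\right)} = \frac{1}{\left(- \frac{1}{17}\right) \left(4 + 17\right)} = \frac{1}{\left(- \frac{1}{17}\right) 21} = \frac{1}{- \frac{21}{17}} = - \frac{17}{21} \approx -0.80952$)
$X = 0$ ($X = 0 \cdot 20 = 0$)
$w - X = - \frac{17}{21} - 0 = - \frac{17}{21} + 0 = - \frac{17}{21}$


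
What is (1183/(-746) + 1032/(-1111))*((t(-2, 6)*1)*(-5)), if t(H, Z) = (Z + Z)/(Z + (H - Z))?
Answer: -31262775/414403 ≈ -75.441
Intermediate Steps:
t(H, Z) = 2*Z/H (t(H, Z) = (2*Z)/H = 2*Z/H)
(1183/(-746) + 1032/(-1111))*((t(-2, 6)*1)*(-5)) = (1183/(-746) + 1032/(-1111))*(((2*6/(-2))*1)*(-5)) = (1183*(-1/746) + 1032*(-1/1111))*(((2*6*(-1/2))*1)*(-5)) = (-1183/746 - 1032/1111)*(-6*1*(-5)) = -(-6252555)*(-5)/414403 = -2084185/828806*30 = -31262775/414403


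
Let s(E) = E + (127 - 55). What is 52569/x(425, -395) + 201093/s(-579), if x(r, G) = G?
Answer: -35361406/66755 ≈ -529.72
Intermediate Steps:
s(E) = 72 + E (s(E) = E + 72 = 72 + E)
52569/x(425, -395) + 201093/s(-579) = 52569/(-395) + 201093/(72 - 579) = 52569*(-1/395) + 201093/(-507) = -52569/395 + 201093*(-1/507) = -52569/395 - 67031/169 = -35361406/66755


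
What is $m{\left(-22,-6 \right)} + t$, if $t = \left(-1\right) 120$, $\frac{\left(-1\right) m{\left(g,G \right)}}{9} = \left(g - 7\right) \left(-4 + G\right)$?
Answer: $-2730$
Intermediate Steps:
$m{\left(g,G \right)} = - 9 \left(-7 + g\right) \left(-4 + G\right)$ ($m{\left(g,G \right)} = - 9 \left(g - 7\right) \left(-4 + G\right) = - 9 \left(-7 + g\right) \left(-4 + G\right)$)
$t = -120$
$m{\left(-22,-6 \right)} + t = \left(-252 + 36 \left(-22\right) + 63 \left(-6\right) - \left(-54\right) \left(-22\right)\right) - 120 = \left(-252 - 792 - 378 - 1188\right) - 120 = -2610 - 120 = -2730$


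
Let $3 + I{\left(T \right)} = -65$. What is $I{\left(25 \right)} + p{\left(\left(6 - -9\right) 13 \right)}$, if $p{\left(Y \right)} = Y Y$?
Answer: $37957$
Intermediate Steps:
$I{\left(T \right)} = -68$ ($I{\left(T \right)} = -3 - 65 = -68$)
$p{\left(Y \right)} = Y^{2}$
$I{\left(25 \right)} + p{\left(\left(6 - -9\right) 13 \right)} = -68 + \left(\left(6 - -9\right) 13\right)^{2} = -68 + \left(\left(6 + 9\right) 13\right)^{2} = -68 + \left(15 \cdot 13\right)^{2} = -68 + 195^{2} = -68 + 38025 = 37957$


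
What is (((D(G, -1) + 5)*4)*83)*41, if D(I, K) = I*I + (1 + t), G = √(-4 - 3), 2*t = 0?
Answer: -13612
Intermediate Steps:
t = 0 (t = (½)*0 = 0)
G = I*√7 (G = √(-7) = I*√7 ≈ 2.6458*I)
D(I, K) = 1 + I² (D(I, K) = I*I + (1 + 0) = I² + 1 = 1 + I²)
(((D(G, -1) + 5)*4)*83)*41 = ((((1 + (I*√7)²) + 5)*4)*83)*41 = ((((1 - 7) + 5)*4)*83)*41 = (((-6 + 5)*4)*83)*41 = (-1*4*83)*41 = -4*83*41 = -332*41 = -13612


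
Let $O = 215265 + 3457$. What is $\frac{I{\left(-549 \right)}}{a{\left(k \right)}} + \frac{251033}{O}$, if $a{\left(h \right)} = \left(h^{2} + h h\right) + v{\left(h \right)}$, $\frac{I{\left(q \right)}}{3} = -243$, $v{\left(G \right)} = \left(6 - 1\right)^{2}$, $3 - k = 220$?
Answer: $\frac{289982881}{254373686} \approx 1.14$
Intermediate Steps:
$k = -217$ ($k = 3 - 220 = -217$)
$v{\left(G \right)} = 25$ ($v{\left(G \right)} = 5^{2} = 25$)
$I{\left(q \right)} = -729$ ($I{\left(q \right)} = 3 \left(-243\right) = -729$)
$a{\left(h \right)} = 25 + 2 h^{2}$ ($a{\left(h \right)} = \left(h^{2} + h h\right) + 25 = \left(h^{2} + h^{2}\right) + 25 = 2 h^{2} + 25 = 25 + 2 h^{2}$)
$O = 218722$
$\frac{I{\left(-549 \right)}}{a{\left(k \right)}} + \frac{251033}{O} = - \frac{729}{25 + 2 \left(-217\right)^{2}} + \frac{251033}{218722} = - \frac{729}{25 + 2 \cdot 47089} + 251033 \cdot \frac{1}{218722} = - \frac{729}{25 + 94178} + \frac{251033}{218722} = - \frac{729}{94203} + \frac{251033}{218722} = \left(-729\right) \frac{1}{94203} + \frac{251033}{218722} = - \frac{9}{1163} + \frac{251033}{218722} = \frac{289982881}{254373686}$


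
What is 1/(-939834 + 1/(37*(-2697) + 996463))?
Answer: -896674/842724712115 ≈ -1.0640e-6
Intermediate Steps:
1/(-939834 + 1/(37*(-2697) + 996463)) = 1/(-939834 + 1/(-99789 + 996463)) = 1/(-939834 + 1/896674) = 1/(-842724712115/896674) = -896674/842724712115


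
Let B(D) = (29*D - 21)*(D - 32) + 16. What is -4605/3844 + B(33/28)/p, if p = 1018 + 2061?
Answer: -3073016603/2319792496 ≈ -1.3247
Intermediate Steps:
p = 3079
B(D) = 16 + (-32 + D)*(-21 + 29*D) (B(D) = (-21 + 29*D)*(-32 + D) + 16 = (-32 + D)*(-21 + 29*D) + 16 = 16 + (-32 + D)*(-21 + 29*D))
-4605/3844 + B(33/28)/p = -4605/3844 + (688 - 31317/28 + 29*(33/28)**2)/3079 = -4605*1/3844 + (688 - 31317/28 + 29*(33*(1/28))**2)*(1/3079) = -4605/3844 + (688 - 949*33/28 + 29*(33/28)**2)*(1/3079) = -4605/3844 + (688 - 31317/28 + 29*(1089/784))*(1/3079) = -4605/3844 + (688 - 31317/28 + 31581/784)*(1/3079) = -4605/3844 - 305903/784*1/3079 = -4605/3844 - 305903/2413936 = -3073016603/2319792496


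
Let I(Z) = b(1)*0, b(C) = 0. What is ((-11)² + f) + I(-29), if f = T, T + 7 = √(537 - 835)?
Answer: 114 + I*√298 ≈ 114.0 + 17.263*I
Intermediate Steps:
T = -7 + I*√298 (T = -7 + √(537 - 835) = -7 + √(-298) = -7 + I*√298 ≈ -7.0 + 17.263*I)
I(Z) = 0 (I(Z) = 0*0 = 0)
f = -7 + I*√298 ≈ -7.0 + 17.263*I
((-11)² + f) + I(-29) = ((-11)² + (-7 + I*√298)) + 0 = (121 + (-7 + I*√298)) + 0 = (114 + I*√298) + 0 = 114 + I*√298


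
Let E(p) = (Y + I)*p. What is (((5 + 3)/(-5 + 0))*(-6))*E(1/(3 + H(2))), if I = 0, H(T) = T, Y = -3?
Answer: -144/25 ≈ -5.7600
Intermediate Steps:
E(p) = -3*p (E(p) = (-3 + 0)*p = -3*p)
(((5 + 3)/(-5 + 0))*(-6))*E(1/(3 + H(2))) = (((5 + 3)/(-5 + 0))*(-6))*(-3/(3 + 2)) = ((8/(-5))*(-6))*(-3/5) = ((8*(-⅕))*(-6))*(-3*⅕) = -8/5*(-6)*(-⅗) = (48/5)*(-⅗) = -144/25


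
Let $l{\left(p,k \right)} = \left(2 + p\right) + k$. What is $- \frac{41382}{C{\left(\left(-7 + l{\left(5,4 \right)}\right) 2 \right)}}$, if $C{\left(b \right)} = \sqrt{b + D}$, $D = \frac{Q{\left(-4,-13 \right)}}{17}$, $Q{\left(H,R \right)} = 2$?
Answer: $- \frac{6897 \sqrt{2346}}{23} \approx -14524.0$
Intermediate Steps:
$l{\left(p,k \right)} = 2 + k + p$
$D = \frac{2}{17} \approx 0.11765$
$C{\left(b \right)} = \sqrt{\frac{2}{17} + b}$ ($C{\left(b \right)} = \sqrt{b + \frac{2}{17}} = \sqrt{\frac{2}{17} + b}$)
$- \frac{41382}{C{\left(\left(-7 + l{\left(5,4 \right)}\right) 2 \right)}} = - \frac{41382}{\frac{1}{17} \sqrt{34 + 289 \left(-7 + \left(2 + 4 + 5\right)\right) 2}} = - \frac{41382}{\frac{1}{17} \sqrt{34 + 289 \left(-7 + 11\right) 2}} = - \frac{41382}{\frac{1}{17} \sqrt{34 + 289 \cdot 4 \cdot 2}} = - \frac{41382}{\frac{1}{17} \sqrt{34 + 289 \cdot 8}} = - \frac{41382}{\frac{1}{17} \sqrt{34 + 2312}} = - \frac{41382}{\frac{1}{17} \sqrt{2346}} = - 41382 \frac{\sqrt{2346}}{138} = - \frac{6897 \sqrt{2346}}{23}$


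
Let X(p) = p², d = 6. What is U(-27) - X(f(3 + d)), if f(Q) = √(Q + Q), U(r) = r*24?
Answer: -666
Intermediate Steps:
U(r) = 24*r
f(Q) = √2*√Q (f(Q) = √(2*Q) = √2*√Q)
U(-27) - X(f(3 + d)) = 24*(-27) - (√2*√(3 + 6))² = -648 - (√2*√9)² = -648 - (√2*3)² = -648 - (3*√2)² = -648 - 1*18 = -648 - 18 = -666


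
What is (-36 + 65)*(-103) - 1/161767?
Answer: -483198030/161767 ≈ -2987.0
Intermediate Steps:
(-36 + 65)*(-103) - 1/161767 = 29*(-103) - 1*1/161767 = -2987 - 1/161767 = -483198030/161767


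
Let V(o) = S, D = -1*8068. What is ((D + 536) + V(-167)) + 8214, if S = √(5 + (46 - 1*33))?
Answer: 682 + 3*√2 ≈ 686.24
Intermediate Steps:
D = -8068
S = 3*√2 (S = √(5 + (46 - 33)) = √(5 + 13) = √18 = 3*√2 ≈ 4.2426)
V(o) = 3*√2
((D + 536) + V(-167)) + 8214 = ((-8068 + 536) + 3*√2) + 8214 = (-7532 + 3*√2) + 8214 = 682 + 3*√2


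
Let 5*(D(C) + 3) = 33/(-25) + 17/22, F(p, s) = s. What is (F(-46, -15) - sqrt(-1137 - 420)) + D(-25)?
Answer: -49801/2750 - 3*I*sqrt(173) ≈ -18.109 - 39.459*I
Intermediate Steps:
D(C) = -8551/2750 (D(C) = -3 + (33/(-25) + 17/22)/5 = -3 + (33*(-1/25) + 17*(1/22))/5 = -3 + (-33/25 + 17/22)/5 = -3 + (1/5)*(-301/550) = -3 - 301/2750 = -8551/2750)
(F(-46, -15) - sqrt(-1137 - 420)) + D(-25) = (-15 - sqrt(-1137 - 420)) - 8551/2750 = (-15 - sqrt(-1557)) - 8551/2750 = (-15 - 3*I*sqrt(173)) - 8551/2750 = -49801/2750 - 3*I*sqrt(173)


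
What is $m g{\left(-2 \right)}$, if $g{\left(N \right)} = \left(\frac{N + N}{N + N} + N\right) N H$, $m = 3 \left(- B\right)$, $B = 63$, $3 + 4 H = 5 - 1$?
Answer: $- \frac{189}{2} \approx -94.5$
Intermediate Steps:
$H = \frac{1}{4}$ ($H = - \frac{3}{4} + \frac{5 - 1}{4} = - \frac{3}{4} + \frac{1}{4} \cdot 4 = - \frac{3}{4} + 1 = \frac{1}{4} \approx 0.25$)
$m = -189$ ($m = 3 \left(\left(-1\right) 63\right) = 3 \left(-63\right) = -189$)
$g{\left(N \right)} = \frac{N \left(1 + N\right)}{4}$ ($g{\left(N \right)} = \left(\frac{N + N}{N + N} + N\right) N \frac{1}{4} = \left(\frac{2 N}{2 N} + N\right) \frac{N}{4} = \left(2 N \frac{1}{2 N} + N\right) \frac{N}{4} = \left(1 + N\right) \frac{N}{4} = \frac{N \left(1 + N\right)}{4}$)
$m g{\left(-2 \right)} = - 189 \cdot \frac{1}{4} \left(-2\right) \left(1 - 2\right) = - 189 \cdot \frac{1}{4} \left(-2\right) \left(-1\right) = \left(-189\right) \frac{1}{2} = - \frac{189}{2}$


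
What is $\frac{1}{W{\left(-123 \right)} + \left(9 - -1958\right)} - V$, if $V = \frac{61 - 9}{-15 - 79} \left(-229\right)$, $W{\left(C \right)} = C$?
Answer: $- \frac{10979129}{86668} \approx -126.68$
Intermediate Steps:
$V = \frac{5954}{47}$ ($V = \frac{52}{-94} \left(-229\right) = 52 \left(- \frac{1}{94}\right) \left(-229\right) = \left(- \frac{26}{47}\right) \left(-229\right) = \frac{5954}{47} \approx 126.68$)
$\frac{1}{W{\left(-123 \right)} + \left(9 - -1958\right)} - V = \frac{1}{-123 + \left(9 - -1958\right)} - \frac{5954}{47} = \frac{1}{-123 + \left(9 + 1958\right)} - \frac{5954}{47} = \frac{1}{-123 + 1967} - \frac{5954}{47} = \frac{1}{1844} - \frac{5954}{47} = - \frac{10979129}{86668}$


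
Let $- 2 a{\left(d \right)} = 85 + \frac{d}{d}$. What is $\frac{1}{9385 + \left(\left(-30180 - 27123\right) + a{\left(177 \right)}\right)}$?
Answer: $- \frac{1}{47961} \approx -2.085 \cdot 10^{-5}$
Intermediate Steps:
$a{\left(d \right)} = -43$ ($a{\left(d \right)} = - \frac{85 + \frac{d}{d}}{2} = - \frac{85 + 1}{2} = \left(- \frac{1}{2}\right) 86 = -43$)
$\frac{1}{9385 + \left(\left(-30180 - 27123\right) + a{\left(177 \right)}\right)} = \frac{1}{9385 - 57346} = \frac{1}{-47961} = - \frac{1}{47961}$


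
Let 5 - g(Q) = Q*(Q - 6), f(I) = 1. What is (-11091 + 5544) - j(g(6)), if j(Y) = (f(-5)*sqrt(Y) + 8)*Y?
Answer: -5587 - 5*sqrt(5) ≈ -5598.2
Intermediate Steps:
g(Q) = 5 - Q*(-6 + Q) (g(Q) = 5 - Q*(Q - 6) = 5 - Q*(-6 + Q))
j(Y) = Y*(8 + sqrt(Y)) (j(Y) = (1*sqrt(Y) + 8)*Y = (sqrt(Y) + 8)*Y = (8 + sqrt(Y))*Y = Y*(8 + sqrt(Y)))
(-11091 + 5544) - j(g(6)) = (-11091 + 5544) - ((5 - 1*6**2 + 6*6)**(3/2) + 8*(5 - 1*6**2 + 6*6)) = -5547 - ((5 - 1*36 + 36)**(3/2) + 8*(5 - 1*36 + 36)) = -5547 - ((5 - 36 + 36)**(3/2) + 8*(5 - 36 + 36)) = -5547 - (5**(3/2) + 8*5) = -5547 - (5*sqrt(5) + 40) = -5547 - (40 + 5*sqrt(5)) = -5547 + (-40 - 5*sqrt(5)) = -5587 - 5*sqrt(5)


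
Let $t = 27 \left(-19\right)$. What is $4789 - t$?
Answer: $5302$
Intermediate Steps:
$t = -513$
$4789 - t = 4789 - -513 = 4789 + 513 = 5302$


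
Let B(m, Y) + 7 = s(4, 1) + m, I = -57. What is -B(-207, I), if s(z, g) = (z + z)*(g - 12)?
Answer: 302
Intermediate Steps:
s(z, g) = 2*z*(-12 + g) (s(z, g) = (2*z)*(-12 + g) = 2*z*(-12 + g))
B(m, Y) = -95 + m (B(m, Y) = -7 + (2*4*(-12 + 1) + m) = -7 + (2*4*(-11) + m) = -7 + (-88 + m) = -95 + m)
-B(-207, I) = -(-95 - 207) = -1*(-302) = 302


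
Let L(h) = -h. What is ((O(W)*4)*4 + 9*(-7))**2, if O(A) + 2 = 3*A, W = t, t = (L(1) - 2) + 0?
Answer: 57121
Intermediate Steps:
t = -3 (t = (-1*1 - 2) + 0 = (-1 - 2) + 0 = -3 + 0 = -3)
W = -3
O(A) = -2 + 3*A
((O(W)*4)*4 + 9*(-7))**2 = (((-2 + 3*(-3))*4)*4 + 9*(-7))**2 = (((-2 - 9)*4)*4 - 63)**2 = (-11*4*4 - 63)**2 = (-44*4 - 63)**2 = (-176 - 63)**2 = (-239)**2 = 57121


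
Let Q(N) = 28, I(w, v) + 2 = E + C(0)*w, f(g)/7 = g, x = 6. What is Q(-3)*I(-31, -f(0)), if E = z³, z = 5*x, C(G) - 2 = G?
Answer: 754208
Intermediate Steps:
C(G) = 2 + G
z = 30 (z = 5*6 = 30)
f(g) = 7*g
E = 27000 (E = 30³ = 27000)
I(w, v) = 26998 + 2*w (I(w, v) = -2 + (27000 + (2 + 0)*w) = -2 + (27000 + 2*w) = 26998 + 2*w)
Q(-3)*I(-31, -f(0)) = 28*(26998 + 2*(-31)) = 28*(26998 - 62) = 28*26936 = 754208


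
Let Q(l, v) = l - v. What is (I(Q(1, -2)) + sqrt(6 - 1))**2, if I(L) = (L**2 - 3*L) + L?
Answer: (3 + sqrt(5))**2 ≈ 27.416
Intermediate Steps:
I(L) = L**2 - 2*L
(I(Q(1, -2)) + sqrt(6 - 1))**2 = ((1 - 1*(-2))*(-2 + (1 - 1*(-2))) + sqrt(6 - 1))**2 = ((1 + 2)*(-2 + (1 + 2)) + sqrt(5))**2 = (3*(-2 + 3) + sqrt(5))**2 = (3*1 + sqrt(5))**2 = (3 + sqrt(5))**2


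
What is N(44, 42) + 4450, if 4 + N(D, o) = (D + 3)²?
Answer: 6655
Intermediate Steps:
N(D, o) = -4 + (3 + D)² (N(D, o) = -4 + (D + 3)² = -4 + (3 + D)²)
N(44, 42) + 4450 = (-4 + (3 + 44)²) + 4450 = (-4 + 47²) + 4450 = (-4 + 2209) + 4450 = 2205 + 4450 = 6655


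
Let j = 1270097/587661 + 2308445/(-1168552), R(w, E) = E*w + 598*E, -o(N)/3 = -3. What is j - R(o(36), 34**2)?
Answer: -481860495662295025/686712436872 ≈ -7.0169e+5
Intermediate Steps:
o(N) = 9 (o(N) = -3*(-3) = 9)
R(w, E) = 598*E + E*w
j = 127591292399/686712436872 (j = 1270097*(1/587661) + 2308445*(-1/1168552) = 1270097/587661 - 2308445/1168552 = 127591292399/686712436872 ≈ 0.18580)
j - R(o(36), 34**2) = 127591292399/686712436872 - 34**2*(598 + 9) = 127591292399/686712436872 - 1156*607 = 127591292399/686712436872 - 1*701692 = 127591292399/686712436872 - 701692 = -481860495662295025/686712436872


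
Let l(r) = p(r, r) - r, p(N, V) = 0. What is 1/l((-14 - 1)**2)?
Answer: -1/225 ≈ -0.0044444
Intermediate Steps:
l(r) = -r (l(r) = 0 - r = -r)
1/l((-14 - 1)**2) = 1/(-(-14 - 1)**2) = 1/(-1*(-15)**2) = 1/(-1*225) = 1/(-225) = -1/225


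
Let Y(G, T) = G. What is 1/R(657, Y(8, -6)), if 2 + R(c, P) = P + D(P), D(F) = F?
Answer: 1/14 ≈ 0.071429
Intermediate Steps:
R(c, P) = -2 + 2*P (R(c, P) = -2 + (P + P) = -2 + 2*P)
1/R(657, Y(8, -6)) = 1/(-2 + 2*8) = 1/(-2 + 16) = 1/14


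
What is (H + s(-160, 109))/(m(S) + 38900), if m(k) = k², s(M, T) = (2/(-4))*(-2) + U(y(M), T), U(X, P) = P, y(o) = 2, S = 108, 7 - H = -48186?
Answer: 48303/50564 ≈ 0.95528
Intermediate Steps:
H = 48193 (H = 7 - 1*(-48186) = 7 + 48186 = 48193)
s(M, T) = 1 + T (s(M, T) = (2/(-4))*(-2) + T = (2*(-¼))*(-2) + T = -½*(-2) + T = 1 + T)
(H + s(-160, 109))/(m(S) + 38900) = (48193 + (1 + 109))/(108² + 38900) = (48193 + 110)/(11664 + 38900) = 48303/50564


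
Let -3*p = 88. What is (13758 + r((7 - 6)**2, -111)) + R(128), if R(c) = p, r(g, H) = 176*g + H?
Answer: 41381/3 ≈ 13794.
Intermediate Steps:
p = -88/3 (p = -1/3*88 = -88/3 ≈ -29.333)
r(g, H) = H + 176*g
R(c) = -88/3
(13758 + r((7 - 6)**2, -111)) + R(128) = (13758 + (-111 + 176*(7 - 6)**2)) - 88/3 = (13758 + (-111 + 176*1**2)) - 88/3 = (13758 + (-111 + 176*1)) - 88/3 = (13758 + (-111 + 176)) - 88/3 = (13758 + 65) - 88/3 = 13823 - 88/3 = 41381/3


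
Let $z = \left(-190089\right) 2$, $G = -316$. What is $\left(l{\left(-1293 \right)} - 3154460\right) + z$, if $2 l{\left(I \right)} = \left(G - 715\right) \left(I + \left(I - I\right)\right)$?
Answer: $- \frac{5736193}{2} \approx -2.8681 \cdot 10^{6}$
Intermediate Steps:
$z = -380178$
$l{\left(I \right)} = - \frac{1031 I}{2}$ ($l{\left(I \right)} = \frac{\left(-316 - 715\right) \left(I + \left(I - I\right)\right)}{2} = \frac{\left(-1031\right) \left(I + 0\right)}{2} = \frac{\left(-1031\right) I}{2} = - \frac{1031 I}{2}$)
$\left(l{\left(-1293 \right)} - 3154460\right) + z = \left(\left(- \frac{1031}{2}\right) \left(-1293\right) - 3154460\right) - 380178 = \left(\frac{1333083}{2} - 3154460\right) - 380178 = - \frac{4975837}{2} - 380178 = - \frac{5736193}{2}$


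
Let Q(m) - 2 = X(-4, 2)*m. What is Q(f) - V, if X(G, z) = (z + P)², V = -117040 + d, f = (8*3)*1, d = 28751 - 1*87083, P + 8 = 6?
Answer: 175374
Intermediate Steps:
P = -2 (P = -8 + 6 = -2)
d = -58332 (d = 28751 - 87083 = -58332)
f = 24 (f = 24*1 = 24)
V = -175372 (V = -117040 - 58332 = -175372)
X(G, z) = (-2 + z)² (X(G, z) = (z - 2)² = (-2 + z)²)
Q(m) = 2 (Q(m) = 2 + (-2 + 2)²*m = 2 + 0²*m = 2 + 0*m = 2 + 0 = 2)
Q(f) - V = 2 - 1*(-175372) = 2 + 175372 = 175374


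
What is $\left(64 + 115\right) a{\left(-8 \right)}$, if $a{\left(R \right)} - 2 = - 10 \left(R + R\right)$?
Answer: $28998$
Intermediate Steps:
$a{\left(R \right)} = 2 - 20 R$ ($a{\left(R \right)} = 2 - 10 \left(R + R\right) = 2 - 10 \cdot 2 R = 2 - 20 R$)
$\left(64 + 115\right) a{\left(-8 \right)} = \left(64 + 115\right) \left(2 - -160\right) = 179 \left(2 + 160\right) = 179 \cdot 162 = 28998$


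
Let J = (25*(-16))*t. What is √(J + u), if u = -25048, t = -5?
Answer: 2*I*√5762 ≈ 151.82*I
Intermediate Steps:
J = 2000 (J = (25*(-16))*(-5) = -400*(-5) = 2000)
√(J + u) = √(2000 - 25048) = √(-23048) = 2*I*√5762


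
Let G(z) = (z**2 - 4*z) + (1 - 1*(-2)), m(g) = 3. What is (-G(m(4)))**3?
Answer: 0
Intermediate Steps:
G(z) = 3 + z**2 - 4*z (G(z) = (z**2 - 4*z) + (1 + 2) = (z**2 - 4*z) + 3 = 3 + z**2 - 4*z)
(-G(m(4)))**3 = (-(3 + 3**2 - 4*3))**3 = (-(3 + 9 - 12))**3 = (-1*0)**3 = 0**3 = 0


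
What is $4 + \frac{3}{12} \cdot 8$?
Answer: $6$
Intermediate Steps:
$4 + \frac{3}{12} \cdot 8 = 4 + 3 \cdot \frac{1}{12} \cdot 8 = 4 + \frac{1}{4} \cdot 8 = 4 + 2 = 6$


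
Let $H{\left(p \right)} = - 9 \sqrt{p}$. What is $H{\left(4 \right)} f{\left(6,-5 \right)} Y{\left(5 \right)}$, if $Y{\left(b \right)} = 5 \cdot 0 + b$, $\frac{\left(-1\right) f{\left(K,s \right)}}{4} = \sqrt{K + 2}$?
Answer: $720 \sqrt{2} \approx 1018.2$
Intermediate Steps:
$f{\left(K,s \right)} = - 4 \sqrt{2 + K}$ ($f{\left(K,s \right)} = - 4 \sqrt{K + 2} = - 4 \sqrt{2 + K}$)
$Y{\left(b \right)} = b$ ($Y{\left(b \right)} = 0 + b = b$)
$H{\left(4 \right)} f{\left(6,-5 \right)} Y{\left(5 \right)} = - 9 \sqrt{4} \left(- 4 \sqrt{2 + 6}\right) 5 = \left(-9\right) 2 \left(- 4 \sqrt{8}\right) 5 = - 18 \left(- 4 \cdot 2 \sqrt{2}\right) 5 = - 18 \left(- 8 \sqrt{2}\right) 5 = 144 \sqrt{2} \cdot 5 = 720 \sqrt{2}$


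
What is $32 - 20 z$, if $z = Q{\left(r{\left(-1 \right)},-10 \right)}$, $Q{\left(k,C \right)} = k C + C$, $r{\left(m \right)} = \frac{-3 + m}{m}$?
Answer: $1032$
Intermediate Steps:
$r{\left(m \right)} = \frac{-3 + m}{m}$
$Q{\left(k,C \right)} = C + C k$ ($Q{\left(k,C \right)} = C k + C = C + C k$)
$z = -50$ ($z = - 10 \left(1 + \frac{-3 - 1}{-1}\right) = - 10 \left(1 - -4\right) = - 10 \left(1 + 4\right) = \left(-10\right) 5 = -50$)
$32 - 20 z = 32 - -1000 = 32 + 1000 = 1032$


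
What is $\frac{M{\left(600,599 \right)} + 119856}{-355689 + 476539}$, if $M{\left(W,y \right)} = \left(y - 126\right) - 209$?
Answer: $\frac{12012}{12085} \approx 0.99396$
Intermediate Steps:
$M{\left(W,y \right)} = -335 + y$ ($M{\left(W,y \right)} = \left(-126 + y\right) - 209 = -335 + y$)
$\frac{M{\left(600,599 \right)} + 119856}{-355689 + 476539} = \frac{\left(-335 + 599\right) + 119856}{-355689 + 476539} = \frac{264 + 119856}{120850} = 120120 \cdot \frac{1}{120850} = \frac{12012}{12085}$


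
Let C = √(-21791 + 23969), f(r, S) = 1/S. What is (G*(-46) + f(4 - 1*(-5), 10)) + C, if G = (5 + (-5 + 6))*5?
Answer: -13799/10 + 33*√2 ≈ -1333.2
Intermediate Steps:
G = 30 (G = (5 + 1)*5 = 6*5 = 30)
C = 33*√2 (C = √2178 = 33*√2 ≈ 46.669)
(G*(-46) + f(4 - 1*(-5), 10)) + C = (30*(-46) + 1/10) + 33*√2 = (-1380 + ⅒) + 33*√2 = -13799/10 + 33*√2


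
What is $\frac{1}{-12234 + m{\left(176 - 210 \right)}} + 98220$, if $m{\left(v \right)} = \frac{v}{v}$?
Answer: $\frac{1201525259}{12233} \approx 98220.0$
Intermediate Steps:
$m{\left(v \right)} = 1$
$\frac{1}{-12234 + m{\left(176 - 210 \right)}} + 98220 = \frac{1}{-12234 + 1} + 98220 = \frac{1}{-12233} + 98220 = - \frac{1}{12233} + 98220 = \frac{1201525259}{12233}$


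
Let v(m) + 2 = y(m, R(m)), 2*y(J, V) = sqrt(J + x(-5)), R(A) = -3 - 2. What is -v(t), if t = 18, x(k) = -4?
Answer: 2 - sqrt(14)/2 ≈ 0.12917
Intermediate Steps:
R(A) = -5
y(J, V) = sqrt(-4 + J)/2 (y(J, V) = sqrt(J - 4)/2 = sqrt(-4 + J)/2)
v(m) = -2 + sqrt(-4 + m)/2
-v(t) = -(-2 + sqrt(-4 + 18)/2) = -(-2 + sqrt(14)/2) = 2 - sqrt(14)/2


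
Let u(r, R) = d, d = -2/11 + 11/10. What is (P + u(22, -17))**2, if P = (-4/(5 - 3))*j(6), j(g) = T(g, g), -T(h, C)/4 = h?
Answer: 28955161/12100 ≈ 2393.0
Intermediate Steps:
T(h, C) = -4*h
d = 101/110 (d = -2*1/11 + 11*(1/10) = -2/11 + 11/10 = 101/110 ≈ 0.91818)
j(g) = -4*g
u(r, R) = 101/110
P = 48 (P = (-4/(5 - 3))*(-4*6) = -4/2*(-24) = -4*1/2*(-24) = -2*(-24) = 48)
(P + u(22, -17))**2 = (48 + 101/110)**2 = (5381/110)**2 = 28955161/12100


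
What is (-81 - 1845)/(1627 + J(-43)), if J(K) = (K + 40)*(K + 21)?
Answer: -1926/1693 ≈ -1.1376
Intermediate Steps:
J(K) = (21 + K)*(40 + K) (J(K) = (40 + K)*(21 + K) = (21 + K)*(40 + K))
(-81 - 1845)/(1627 + J(-43)) = (-81 - 1845)/(1627 + (840 + (-43)² + 61*(-43))) = -1926/(1627 + (840 + 1849 - 2623)) = -1926/(1627 + 66) = -1926/1693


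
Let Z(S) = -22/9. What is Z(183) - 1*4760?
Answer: -42862/9 ≈ -4762.4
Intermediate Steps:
Z(S) = -22/9 (Z(S) = -22*1/9 = -22/9)
Z(183) - 1*4760 = -22/9 - 1*4760 = -22/9 - 4760 = -42862/9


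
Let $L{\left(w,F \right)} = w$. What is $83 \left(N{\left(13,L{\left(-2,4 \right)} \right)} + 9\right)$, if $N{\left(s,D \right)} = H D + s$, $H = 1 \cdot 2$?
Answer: $1494$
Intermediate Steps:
$H = 2$
$N{\left(s,D \right)} = s + 2 D$ ($N{\left(s,D \right)} = 2 D + s = s + 2 D$)
$83 \left(N{\left(13,L{\left(-2,4 \right)} \right)} + 9\right) = 83 \left(\left(13 + 2 \left(-2\right)\right) + 9\right) = 83 \left(\left(13 - 4\right) + 9\right) = 83 \left(9 + 9\right) = 83 \cdot 18 = 1494$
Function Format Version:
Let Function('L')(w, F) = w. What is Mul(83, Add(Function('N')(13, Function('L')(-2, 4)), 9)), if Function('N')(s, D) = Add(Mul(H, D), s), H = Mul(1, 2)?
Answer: 1494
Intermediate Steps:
H = 2
Function('N')(s, D) = Add(s, Mul(2, D)) (Function('N')(s, D) = Add(Mul(2, D), s) = Add(s, Mul(2, D)))
Mul(83, Add(Function('N')(13, Function('L')(-2, 4)), 9)) = Mul(83, Add(Add(13, Mul(2, -2)), 9)) = Mul(83, Add(Add(13, -4), 9)) = Mul(83, Add(9, 9)) = Mul(83, 18) = 1494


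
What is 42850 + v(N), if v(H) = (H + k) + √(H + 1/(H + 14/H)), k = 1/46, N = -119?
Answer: 1965627/46 + 4*I*√15062/45 ≈ 42731.0 + 10.909*I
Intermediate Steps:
k = 1/46 ≈ 0.021739
v(H) = 1/46 + H + √(H + 1/(H + 14/H)) (v(H) = (H + 1/46) + √(H + 1/(H + 14/H)) = (1/46 + H) + √(H + 1/(H + 14/H)) = 1/46 + H + √(H + 1/(H + 14/H)))
42850 + v(N) = 42850 + (1/46 - 119 + √(-119*(15 + (-119)²)/(14 + (-119)²))) = 42850 + (1/46 - 119 + √(-119*(15 + 14161)/(14 + 14161))) = 42850 + (1/46 - 119 + √(-119*14176/14175)) = 42850 + (1/46 - 119 + √(-119*1/14175*14176)) = 42850 + (1/46 - 119 + √(-240992/2025)) = 42850 + (1/46 - 119 + 4*I*√15062/45) = 42850 + (-5473/46 + 4*I*√15062/45) = 1965627/46 + 4*I*√15062/45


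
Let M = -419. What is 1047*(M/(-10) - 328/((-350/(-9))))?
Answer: 12263511/350 ≈ 35039.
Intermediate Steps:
1047*(M/(-10) - 328/((-350/(-9)))) = 1047*(-419/(-10) - 328/((-350/(-9)))) = 1047*(-419*(-⅒) - 328/((-350*(-⅑)))) = 1047*(419/10 - 328/350/9) = 1047*(419/10 - 328*9/350) = 1047*(419/10 - 1476/175) = 1047*(11713/350) = 12263511/350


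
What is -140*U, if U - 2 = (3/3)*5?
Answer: -980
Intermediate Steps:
U = 7 (U = 2 + (3/3)*5 = 2 + ((1/3)*3)*5 = 2 + 1*5 = 2 + 5 = 7)
-140*U = -140*7 = -980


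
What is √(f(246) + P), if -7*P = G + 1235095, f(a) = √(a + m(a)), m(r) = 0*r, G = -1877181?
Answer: √(4494602 + 49*√246)/7 ≈ 302.89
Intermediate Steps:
m(r) = 0
f(a) = √a (f(a) = √(a + 0) = √a)
P = 642086/7 (P = -(-1877181 + 1235095)/7 = -⅐*(-642086) = 642086/7 ≈ 91727.)
√(f(246) + P) = √(√246 + 642086/7) = √(642086/7 + √246)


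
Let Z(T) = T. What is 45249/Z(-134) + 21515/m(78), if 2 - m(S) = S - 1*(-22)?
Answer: -1829353/3283 ≈ -557.22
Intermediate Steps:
m(S) = -20 - S (m(S) = 2 - (S - 1*(-22)) = 2 - (S + 22) = 2 - (22 + S) = 2 + (-22 - S) = -20 - S)
45249/Z(-134) + 21515/m(78) = 45249/(-134) + 21515/(-20 - 1*78) = 45249*(-1/134) + 21515/(-20 - 78) = -45249/134 + 21515/(-98) = -45249/134 + 21515*(-1/98) = -45249/134 - 21515/98 = -1829353/3283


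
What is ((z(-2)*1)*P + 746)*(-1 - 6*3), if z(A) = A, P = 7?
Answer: -13908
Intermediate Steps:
((z(-2)*1)*P + 746)*(-1 - 6*3) = (-2*1*7 + 746)*(-1 - 6*3) = (-2*7 + 746)*(-1 - 18) = (-14 + 746)*(-19) = 732*(-19) = -13908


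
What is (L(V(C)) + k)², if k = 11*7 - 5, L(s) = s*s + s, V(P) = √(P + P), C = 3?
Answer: 6090 + 156*√6 ≈ 6472.1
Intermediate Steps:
V(P) = √2*√P (V(P) = √(2*P) = √2*√P)
L(s) = s + s² (L(s) = s² + s = s + s²)
k = 72 (k = 77 - 5 = 72)
(L(V(C)) + k)² = ((√2*√3)*(1 + √2*√3) + 72)² = (√6*(1 + √6) + 72)² = (72 + √6*(1 + √6))²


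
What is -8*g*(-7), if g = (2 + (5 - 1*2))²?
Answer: 1400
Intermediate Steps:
g = 25 (g = (2 + (5 - 2))² = (2 + 3)² = 5² = 25)
-8*g*(-7) = -8*25*(-7) = -200*(-7) = 1400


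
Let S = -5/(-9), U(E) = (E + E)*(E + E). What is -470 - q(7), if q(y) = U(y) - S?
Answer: -5989/9 ≈ -665.44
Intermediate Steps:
U(E) = 4*E² (U(E) = (2*E)*(2*E) = 4*E²)
S = 5/9 (S = -5*(-⅑) = 5/9 ≈ 0.55556)
q(y) = -5/9 + 4*y² (q(y) = 4*y² - 1*5/9 = 4*y² - 5/9 = -5/9 + 4*y²)
-470 - q(7) = -470 - (-5/9 + 4*7²) = -470 - (-5/9 + 4*49) = -470 - (-5/9 + 196) = -470 - 1*1759/9 = -470 - 1759/9 = -5989/9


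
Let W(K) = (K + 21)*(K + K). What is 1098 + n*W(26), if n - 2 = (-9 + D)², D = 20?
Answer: 301710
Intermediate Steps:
W(K) = 2*K*(21 + K) (W(K) = (21 + K)*(2*K) = 2*K*(21 + K))
n = 123 (n = 2 + (-9 + 20)² = 2 + 11² = 2 + 121 = 123)
1098 + n*W(26) = 1098 + 123*(2*26*(21 + 26)) = 1098 + 123*(2*26*47) = 1098 + 123*2444 = 1098 + 300612 = 301710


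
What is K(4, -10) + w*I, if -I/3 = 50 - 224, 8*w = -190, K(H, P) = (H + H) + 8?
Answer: -24763/2 ≈ -12382.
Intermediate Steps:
K(H, P) = 8 + 2*H (K(H, P) = 2*H + 8 = 8 + 2*H)
w = -95/4 (w = (⅛)*(-190) = -95/4 ≈ -23.750)
I = 522 (I = -3*(50 - 224) = -3*(-174) = 522)
K(4, -10) + w*I = (8 + 2*4) - 95/4*522 = (8 + 8) - 24795/2 = 16 - 24795/2 = -24763/2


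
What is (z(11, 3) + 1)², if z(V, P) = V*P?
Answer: 1156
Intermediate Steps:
z(V, P) = P*V
(z(11, 3) + 1)² = (3*11 + 1)² = (33 + 1)² = 34² = 1156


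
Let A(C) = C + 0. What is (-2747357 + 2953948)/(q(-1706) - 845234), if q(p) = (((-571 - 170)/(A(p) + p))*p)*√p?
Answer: -201986972/826668245 + 88539*I*√1706/826668245 ≈ -0.24434 + 0.0044238*I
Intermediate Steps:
A(C) = C
q(p) = -741*√p/2 (q(p) = (((-571 - 170)/(p + p))*p)*√p = ((-741*1/(2*p))*p)*√p = ((-741/(2*p))*p)*√p = -741*√p/2)
(-2747357 + 2953948)/(q(-1706) - 845234) = (-2747357 + 2953948)/(-741*I*√1706/2 - 845234) = 206591/(-741*I*√1706/2 - 845234) = 206591/(-845234 - 741*I*√1706/2)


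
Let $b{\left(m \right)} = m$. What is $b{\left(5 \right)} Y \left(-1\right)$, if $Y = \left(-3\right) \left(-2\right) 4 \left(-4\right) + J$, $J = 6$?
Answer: $450$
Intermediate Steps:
$Y = -90$ ($Y = \left(-3\right) \left(-2\right) 4 \left(-4\right) + 6 = 6 \cdot 4 \left(-4\right) + 6 = 24 \left(-4\right) + 6 = -96 + 6 = -90$)
$b{\left(5 \right)} Y \left(-1\right) = 5 \left(-90\right) \left(-1\right) = \left(-450\right) \left(-1\right) = 450$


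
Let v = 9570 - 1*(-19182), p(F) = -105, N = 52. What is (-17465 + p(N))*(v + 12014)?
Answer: -716258620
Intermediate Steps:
v = 28752 (v = 9570 + 19182 = 28752)
(-17465 + p(N))*(v + 12014) = (-17465 - 105)*(28752 + 12014) = -17570*40766 = -716258620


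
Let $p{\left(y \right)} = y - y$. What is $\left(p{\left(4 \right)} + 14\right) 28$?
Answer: $392$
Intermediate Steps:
$p{\left(y \right)} = 0$
$\left(p{\left(4 \right)} + 14\right) 28 = \left(0 + 14\right) 28 = 14 \cdot 28 = 392$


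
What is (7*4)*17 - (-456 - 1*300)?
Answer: 1232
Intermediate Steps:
(7*4)*17 - (-456 - 1*300) = 28*17 - (-456 - 300) = 476 - 1*(-756) = 476 + 756 = 1232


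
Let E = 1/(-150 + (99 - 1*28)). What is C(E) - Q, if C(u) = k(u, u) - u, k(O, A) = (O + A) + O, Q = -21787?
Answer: 1721171/79 ≈ 21787.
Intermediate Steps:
k(O, A) = A + 2*O (k(O, A) = (A + O) + O = A + 2*O)
E = -1/79 (E = 1/(-150 + (99 - 28)) = 1/(-150 + 71) = 1/(-79) = -1/79 ≈ -0.012658)
C(u) = 2*u (C(u) = (u + 2*u) - u = 3*u - u = 2*u)
C(E) - Q = 2*(-1/79) - 1*(-21787) = -2/79 + 21787 = 1721171/79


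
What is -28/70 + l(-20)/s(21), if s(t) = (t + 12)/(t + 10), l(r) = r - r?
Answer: -2/5 ≈ -0.40000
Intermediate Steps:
l(r) = 0
s(t) = (12 + t)/(10 + t)
-28/70 + l(-20)/s(21) = -28/70 + 0/(((12 + 21)/(10 + 21))) = -28*1/70 + 0/((33/31)) = -2/5 + 0/(((1/31)*33)) = -2/5 + 0/(33/31) = -2/5 + 0*(31/33) = -2/5 + 0 = -2/5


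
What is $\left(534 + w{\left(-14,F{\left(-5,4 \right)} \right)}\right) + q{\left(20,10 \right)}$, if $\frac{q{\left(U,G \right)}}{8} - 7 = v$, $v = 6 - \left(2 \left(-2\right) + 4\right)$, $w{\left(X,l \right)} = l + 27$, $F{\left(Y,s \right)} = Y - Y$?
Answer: $665$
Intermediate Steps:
$F{\left(Y,s \right)} = 0$
$w{\left(X,l \right)} = 27 + l$
$v = 6$ ($v = 6 - \left(-4 + 4\right) = 6 - 0 = 6 + 0 = 6$)
$q{\left(U,G \right)} = 104$ ($q{\left(U,G \right)} = 56 + 8 \cdot 6 = 56 + 48 = 104$)
$\left(534 + w{\left(-14,F{\left(-5,4 \right)} \right)}\right) + q{\left(20,10 \right)} = \left(534 + \left(27 + 0\right)\right) + 104 = \left(534 + 27\right) + 104 = 561 + 104 = 665$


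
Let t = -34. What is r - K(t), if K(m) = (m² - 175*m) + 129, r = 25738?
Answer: 18503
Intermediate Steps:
K(m) = 129 + m² - 175*m
r - K(t) = 25738 - (129 + (-34)² - 175*(-34)) = 25738 - (129 + 1156 + 5950) = 25738 - 1*7235 = 25738 - 7235 = 18503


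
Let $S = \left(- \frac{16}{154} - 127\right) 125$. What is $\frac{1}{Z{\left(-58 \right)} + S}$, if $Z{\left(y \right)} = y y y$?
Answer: $- \frac{77}{16246999} \approx -4.7393 \cdot 10^{-6}$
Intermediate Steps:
$Z{\left(y \right)} = y^{3}$ ($Z{\left(y \right)} = y^{2} y = y^{3}$)
$S = - \frac{1223375}{77}$ ($S = \left(\left(-16\right) \frac{1}{154} - 127\right) 125 = \left(- \frac{8}{77} - 127\right) 125 = \left(- \frac{9787}{77}\right) 125 = - \frac{1223375}{77} \approx -15888.0$)
$\frac{1}{Z{\left(-58 \right)} + S} = \frac{1}{\left(-58\right)^{3} - \frac{1223375}{77}} = \frac{1}{-195112 - \frac{1223375}{77}} = \frac{1}{- \frac{16246999}{77}} = - \frac{77}{16246999}$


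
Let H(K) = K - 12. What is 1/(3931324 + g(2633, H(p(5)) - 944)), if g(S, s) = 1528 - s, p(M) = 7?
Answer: 1/3933801 ≈ 2.5421e-7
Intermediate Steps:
H(K) = -12 + K
1/(3931324 + g(2633, H(p(5)) - 944)) = 1/(3931324 + (1528 - ((-12 + 7) - 944))) = 1/(3931324 + (1528 - (-5 - 944))) = 1/(3931324 + (1528 - 1*(-949))) = 1/(3931324 + (1528 + 949)) = 1/(3931324 + 2477) = 1/3933801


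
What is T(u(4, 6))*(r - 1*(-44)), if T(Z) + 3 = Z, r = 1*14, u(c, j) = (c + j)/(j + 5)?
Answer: -1334/11 ≈ -121.27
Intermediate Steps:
u(c, j) = (c + j)/(5 + j)
r = 14
T(Z) = -3 + Z
T(u(4, 6))*(r - 1*(-44)) = (-3 + (4 + 6)/(5 + 6))*(14 - 1*(-44)) = (-3 + 10/11)*(14 + 44) = (-3 + (1/11)*10)*58 = (-3 + 10/11)*58 = -23/11*58 = -1334/11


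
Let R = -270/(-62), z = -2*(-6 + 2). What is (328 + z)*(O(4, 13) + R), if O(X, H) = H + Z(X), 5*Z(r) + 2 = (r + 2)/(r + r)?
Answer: 178164/31 ≈ 5747.2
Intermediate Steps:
Z(r) = -⅖ + (2 + r)/(10*r) (Z(r) = -⅖ + ((r + 2)/(r + r))/5 = -⅖ + ((2 + r)/((2*r)))/5 = -⅖ + ((2 + r)*(1/(2*r)))/5 = -⅖ + ((2 + r)/(2*r))/5 = -⅖ + (2 + r)/(10*r))
O(X, H) = H + (2 - 3*X)/(10*X)
z = 8 (z = -2*(-4) = 8)
R = 135/31 (R = -270*(-1/62) = 135/31 ≈ 4.3548)
(328 + z)*(O(4, 13) + R) = (328 + 8)*((-3/10 + 13 + (⅕)/4) + 135/31) = 336*((-3/10 + 13 + (⅕)*(¼)) + 135/31) = 336*((-3/10 + 13 + 1/20) + 135/31) = 336*(51/4 + 135/31) = 336*(2121/124) = 178164/31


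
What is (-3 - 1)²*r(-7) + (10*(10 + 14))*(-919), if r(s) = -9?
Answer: -220704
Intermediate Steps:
(-3 - 1)²*r(-7) + (10*(10 + 14))*(-919) = (-3 - 1)²*(-9) + (10*(10 + 14))*(-919) = (-4)²*(-9) + (10*24)*(-919) = 16*(-9) + 240*(-919) = -144 - 220560 = -220704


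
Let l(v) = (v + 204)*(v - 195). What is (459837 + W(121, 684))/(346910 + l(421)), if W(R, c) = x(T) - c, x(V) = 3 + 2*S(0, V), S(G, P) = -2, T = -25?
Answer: 28697/30510 ≈ 0.94058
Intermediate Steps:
x(V) = -1 (x(V) = 3 + 2*(-2) = 3 - 4 = -1)
l(v) = (-195 + v)*(204 + v) (l(v) = (204 + v)*(-195 + v) = (-195 + v)*(204 + v))
W(R, c) = -1 - c
(459837 + W(121, 684))/(346910 + l(421)) = (459837 + (-1 - 1*684))/(346910 + (-39780 + 421**2 + 9*421)) = (459837 + (-1 - 684))/(346910 + (-39780 + 177241 + 3789)) = (459837 - 685)/(346910 + 141250) = 459152/488160 = 459152*(1/488160) = 28697/30510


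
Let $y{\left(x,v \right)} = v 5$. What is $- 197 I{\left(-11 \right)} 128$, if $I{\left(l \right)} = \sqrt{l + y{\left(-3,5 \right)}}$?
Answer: $- 25216 \sqrt{14} \approx -94350.0$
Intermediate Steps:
$y{\left(x,v \right)} = 5 v$
$I{\left(l \right)} = \sqrt{25 + l}$ ($I{\left(l \right)} = \sqrt{l + 5 \cdot 5} = \sqrt{l + 25} = \sqrt{25 + l}$)
$- 197 I{\left(-11 \right)} 128 = - 197 \sqrt{25 - 11} \cdot 128 = - 197 \sqrt{14} \cdot 128 = - 25216 \sqrt{14}$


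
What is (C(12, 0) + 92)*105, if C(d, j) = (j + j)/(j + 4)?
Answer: 9660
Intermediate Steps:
C(d, j) = 2*j/(4 + j) (C(d, j) = (2*j)/(4 + j) = 2*j/(4 + j))
(C(12, 0) + 92)*105 = (2*0/(4 + 0) + 92)*105 = (2*0/4 + 92)*105 = (2*0*(¼) + 92)*105 = (0 + 92)*105 = 92*105 = 9660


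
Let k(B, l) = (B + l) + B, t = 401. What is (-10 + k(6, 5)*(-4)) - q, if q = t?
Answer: -479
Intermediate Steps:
k(B, l) = l + 2*B
q = 401
(-10 + k(6, 5)*(-4)) - q = (-10 + (5 + 2*6)*(-4)) - 1*401 = (-10 + (5 + 12)*(-4)) - 401 = (-10 + 17*(-4)) - 401 = (-10 - 68) - 401 = -78 - 401 = -479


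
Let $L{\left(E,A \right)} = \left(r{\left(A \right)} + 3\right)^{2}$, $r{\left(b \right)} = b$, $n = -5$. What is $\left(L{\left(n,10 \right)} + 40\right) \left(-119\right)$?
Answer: $-24871$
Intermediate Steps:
$L{\left(E,A \right)} = \left(3 + A\right)^{2}$ ($L{\left(E,A \right)} = \left(A + 3\right)^{2} = \left(3 + A\right)^{2}$)
$\left(L{\left(n,10 \right)} + 40\right) \left(-119\right) = \left(\left(3 + 10\right)^{2} + 40\right) \left(-119\right) = \left(13^{2} + 40\right) \left(-119\right) = \left(169 + 40\right) \left(-119\right) = 209 \left(-119\right) = -24871$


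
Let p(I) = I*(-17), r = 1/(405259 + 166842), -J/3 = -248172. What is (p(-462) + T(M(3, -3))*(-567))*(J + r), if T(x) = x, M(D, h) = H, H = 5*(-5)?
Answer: 9382995870669393/572101 ≈ 1.6401e+10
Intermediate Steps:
J = 744516 (J = -3*(-248172) = 744516)
H = -25
r = 1/572101 ≈ 1.7479e-6
M(D, h) = -25
p(I) = -17*I
(p(-462) + T(M(3, -3))*(-567))*(J + r) = (-17*(-462) - 25*(-567))*(744516 + 1/572101) = (7854 + 14175)*(425938348117/572101) = 22029*(425938348117/572101) = 9382995870669393/572101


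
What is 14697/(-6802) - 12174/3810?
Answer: -23133853/4319270 ≈ -5.3560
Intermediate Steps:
14697/(-6802) - 12174/3810 = 14697*(-1/6802) - 12174*1/3810 = -14697/6802 - 2029/635 = -23133853/4319270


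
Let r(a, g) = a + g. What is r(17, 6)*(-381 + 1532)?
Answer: 26473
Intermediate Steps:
r(17, 6)*(-381 + 1532) = (17 + 6)*(-381 + 1532) = 23*1151 = 26473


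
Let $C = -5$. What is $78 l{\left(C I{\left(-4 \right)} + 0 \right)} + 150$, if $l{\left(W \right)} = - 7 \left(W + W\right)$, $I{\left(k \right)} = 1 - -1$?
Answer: $11070$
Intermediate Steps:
$I{\left(k \right)} = 2$ ($I{\left(k \right)} = 1 + 1 = 2$)
$l{\left(W \right)} = - 14 W$ ($l{\left(W \right)} = - 7 \cdot 2 W = - 14 W$)
$78 l{\left(C I{\left(-4 \right)} + 0 \right)} + 150 = 78 \left(- 14 \left(\left(-5\right) 2 + 0\right)\right) + 150 = 78 \left(- 14 \left(-10 + 0\right)\right) + 150 = 78 \left(\left(-14\right) \left(-10\right)\right) + 150 = 78 \cdot 140 + 150 = 10920 + 150 = 11070$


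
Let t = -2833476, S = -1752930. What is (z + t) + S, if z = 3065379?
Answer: -1521027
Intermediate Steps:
(z + t) + S = (3065379 - 2833476) - 1752930 = 231903 - 1752930 = -1521027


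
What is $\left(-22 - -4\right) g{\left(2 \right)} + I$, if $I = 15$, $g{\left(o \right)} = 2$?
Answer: $-21$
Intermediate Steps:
$\left(-22 - -4\right) g{\left(2 \right)} + I = \left(-22 - -4\right) 2 + 15 = \left(-22 + 4\right) 2 + 15 = \left(-18\right) 2 + 15 = -36 + 15 = -21$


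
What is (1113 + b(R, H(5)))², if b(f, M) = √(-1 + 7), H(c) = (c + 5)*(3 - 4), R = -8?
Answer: (1113 + √6)² ≈ 1.2442e+6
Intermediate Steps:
H(c) = -5 - c (H(c) = (5 + c)*(-1) = -5 - c)
b(f, M) = √6
(1113 + b(R, H(5)))² = (1113 + √6)²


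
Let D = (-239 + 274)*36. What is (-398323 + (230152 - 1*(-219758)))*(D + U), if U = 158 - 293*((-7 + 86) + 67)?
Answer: -2133638320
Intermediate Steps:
D = 1260 (D = 35*36 = 1260)
U = -42620 (U = 158 - 293*(79 + 67) = 158 - 293*146 = 158 - 42778 = -42620)
(-398323 + (230152 - 1*(-219758)))*(D + U) = (-398323 + (230152 - 1*(-219758)))*(1260 - 42620) = (-398323 + (230152 + 219758))*(-41360) = (-398323 + 449910)*(-41360) = 51587*(-41360) = -2133638320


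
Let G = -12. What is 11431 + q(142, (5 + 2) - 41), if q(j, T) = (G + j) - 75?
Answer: 11486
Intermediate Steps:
q(j, T) = -87 + j (q(j, T) = (-12 + j) - 75 = -87 + j)
11431 + q(142, (5 + 2) - 41) = 11431 + (-87 + 142) = 11431 + 55 = 11486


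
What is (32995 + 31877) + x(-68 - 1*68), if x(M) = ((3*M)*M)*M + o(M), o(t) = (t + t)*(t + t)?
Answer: -7407512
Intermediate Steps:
o(t) = 4*t**2 (o(t) = (2*t)*(2*t) = 4*t**2)
x(M) = 3*M**3 + 4*M**2 (x(M) = ((3*M)*M)*M + 4*M**2 = (3*M**2)*M + 4*M**2 = 3*M**3 + 4*M**2)
(32995 + 31877) + x(-68 - 1*68) = (32995 + 31877) + (-68 - 1*68)**2*(4 + 3*(-68 - 1*68)) = 64872 + (-68 - 68)**2*(4 + 3*(-68 - 68)) = 64872 + (-136)**2*(4 + 3*(-136)) = 64872 + 18496*(4 - 408) = 64872 + 18496*(-404) = 64872 - 7472384 = -7407512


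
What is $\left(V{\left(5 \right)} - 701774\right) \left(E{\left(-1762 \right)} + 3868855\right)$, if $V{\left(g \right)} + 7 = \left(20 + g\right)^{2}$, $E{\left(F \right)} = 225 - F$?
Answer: $-2714064093352$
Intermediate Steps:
$V{\left(g \right)} = -7 + \left(20 + g\right)^{2}$
$\left(V{\left(5 \right)} - 701774\right) \left(E{\left(-1762 \right)} + 3868855\right) = \left(\left(-7 + \left(20 + 5\right)^{2}\right) - 701774\right) \left(\left(225 - -1762\right) + 3868855\right) = \left(\left(-7 + 25^{2}\right) - 701774\right) \left(\left(225 + 1762\right) + 3868855\right) = \left(\left(-7 + 625\right) - 701774\right) \left(1987 + 3868855\right) = \left(618 - 701774\right) 3870842 = \left(-701156\right) 3870842 = -2714064093352$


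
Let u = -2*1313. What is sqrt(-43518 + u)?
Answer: 8*I*sqrt(721) ≈ 214.81*I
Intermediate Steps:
u = -2626
sqrt(-43518 + u) = sqrt(-43518 - 2626) = sqrt(-46144) = 8*I*sqrt(721)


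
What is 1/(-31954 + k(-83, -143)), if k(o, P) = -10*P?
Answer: -1/30524 ≈ -3.2761e-5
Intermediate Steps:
1/(-31954 + k(-83, -143)) = 1/(-31954 - 10*(-143)) = 1/(-31954 + 1430) = 1/(-30524) = -1/30524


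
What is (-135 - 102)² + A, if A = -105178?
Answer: -49009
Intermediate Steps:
(-135 - 102)² + A = (-135 - 102)² - 105178 = (-237)² - 105178 = 56169 - 105178 = -49009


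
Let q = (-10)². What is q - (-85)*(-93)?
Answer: -7805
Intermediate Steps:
q = 100
q - (-85)*(-93) = 100 - (-85)*(-93) = 100 - 85*93 = 100 - 7905 = -7805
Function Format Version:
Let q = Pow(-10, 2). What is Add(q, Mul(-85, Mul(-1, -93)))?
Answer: -7805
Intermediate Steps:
q = 100
Add(q, Mul(-85, Mul(-1, -93))) = Add(100, Mul(-85, Mul(-1, -93))) = Add(100, Mul(-85, 93)) = Add(100, -7905) = -7805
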